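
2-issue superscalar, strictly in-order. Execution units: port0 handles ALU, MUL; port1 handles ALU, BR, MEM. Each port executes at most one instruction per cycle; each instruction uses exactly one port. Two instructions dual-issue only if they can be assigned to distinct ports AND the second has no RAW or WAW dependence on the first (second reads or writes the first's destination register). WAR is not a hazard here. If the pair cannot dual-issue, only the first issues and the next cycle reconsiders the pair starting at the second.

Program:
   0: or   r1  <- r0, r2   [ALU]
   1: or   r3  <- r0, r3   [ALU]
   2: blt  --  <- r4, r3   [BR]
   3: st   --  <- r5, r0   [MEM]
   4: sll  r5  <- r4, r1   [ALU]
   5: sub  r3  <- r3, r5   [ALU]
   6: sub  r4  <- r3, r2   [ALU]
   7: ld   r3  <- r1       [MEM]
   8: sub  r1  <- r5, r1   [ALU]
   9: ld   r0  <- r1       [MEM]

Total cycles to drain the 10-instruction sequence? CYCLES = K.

#0 head=0: or.ALU/or.ALU i0,i1 dual
#1 head=2: blt.BR i2 no-port BR/MEM
#2 head=3: st.MEM/sll.ALU i3,i4 dual
#3 head=5: sub.ALU i5 RAW r3
#4 head=6: sub.ALU/ld.MEM i6,i7 dual
#5 head=8: sub.ALU i8 RAW r1
#6 head=9: ld.MEM i9 tail

CYCLES = 7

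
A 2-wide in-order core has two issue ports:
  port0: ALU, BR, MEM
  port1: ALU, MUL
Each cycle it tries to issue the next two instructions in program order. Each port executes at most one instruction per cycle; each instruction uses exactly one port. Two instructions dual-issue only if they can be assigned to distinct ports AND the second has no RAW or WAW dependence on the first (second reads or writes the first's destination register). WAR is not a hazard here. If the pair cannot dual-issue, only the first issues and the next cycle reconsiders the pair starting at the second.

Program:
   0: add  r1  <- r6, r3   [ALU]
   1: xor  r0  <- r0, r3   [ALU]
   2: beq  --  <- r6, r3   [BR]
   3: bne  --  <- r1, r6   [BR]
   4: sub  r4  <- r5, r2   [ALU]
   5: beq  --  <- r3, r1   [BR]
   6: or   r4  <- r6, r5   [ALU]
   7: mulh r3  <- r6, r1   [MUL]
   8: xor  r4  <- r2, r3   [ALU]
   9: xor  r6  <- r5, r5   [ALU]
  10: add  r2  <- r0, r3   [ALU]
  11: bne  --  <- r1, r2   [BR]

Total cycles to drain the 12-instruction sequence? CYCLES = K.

CYCLES = 8

#0 head=0: add/xor i0+i1 pair
#1 head=2: beq i2 no-port BR/BR
#2 head=3: bne/sub i3+i4 pair
#3 head=5: beq/or i5+i6 pair
#4 head=7: mulh i7 RAW r3
#5 head=8: xor/xor i8+i9 pair
#6 head=10: add i10 RAW r2
#7 head=11: bne i11 tail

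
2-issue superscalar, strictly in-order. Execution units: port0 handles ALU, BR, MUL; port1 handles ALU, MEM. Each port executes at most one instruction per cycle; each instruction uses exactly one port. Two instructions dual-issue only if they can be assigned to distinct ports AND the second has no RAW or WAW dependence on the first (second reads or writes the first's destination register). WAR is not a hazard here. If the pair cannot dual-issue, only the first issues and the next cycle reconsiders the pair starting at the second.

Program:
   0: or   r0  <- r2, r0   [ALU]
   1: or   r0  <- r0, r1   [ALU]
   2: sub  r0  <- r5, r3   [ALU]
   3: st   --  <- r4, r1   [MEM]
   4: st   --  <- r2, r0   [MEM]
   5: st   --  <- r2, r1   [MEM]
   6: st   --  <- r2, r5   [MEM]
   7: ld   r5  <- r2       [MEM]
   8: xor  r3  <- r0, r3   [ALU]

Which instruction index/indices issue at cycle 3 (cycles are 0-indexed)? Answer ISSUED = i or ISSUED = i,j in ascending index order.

t=0 i0:or.ALU ; RAW+WAW r0
t=1 i1:or.ALU ; WAW r0
t=2 i2&i3:sub.ALU+st.MEM ; dual
t=3 i4:st.MEM ; no-port MEM/MEM
t=4 i5:st.MEM ; no-port MEM/MEM
t=5 i6:st.MEM ; no-port MEM/MEM
t=6 i7&i8:ld.MEM+xor.ALU ; dual

ISSUED = 4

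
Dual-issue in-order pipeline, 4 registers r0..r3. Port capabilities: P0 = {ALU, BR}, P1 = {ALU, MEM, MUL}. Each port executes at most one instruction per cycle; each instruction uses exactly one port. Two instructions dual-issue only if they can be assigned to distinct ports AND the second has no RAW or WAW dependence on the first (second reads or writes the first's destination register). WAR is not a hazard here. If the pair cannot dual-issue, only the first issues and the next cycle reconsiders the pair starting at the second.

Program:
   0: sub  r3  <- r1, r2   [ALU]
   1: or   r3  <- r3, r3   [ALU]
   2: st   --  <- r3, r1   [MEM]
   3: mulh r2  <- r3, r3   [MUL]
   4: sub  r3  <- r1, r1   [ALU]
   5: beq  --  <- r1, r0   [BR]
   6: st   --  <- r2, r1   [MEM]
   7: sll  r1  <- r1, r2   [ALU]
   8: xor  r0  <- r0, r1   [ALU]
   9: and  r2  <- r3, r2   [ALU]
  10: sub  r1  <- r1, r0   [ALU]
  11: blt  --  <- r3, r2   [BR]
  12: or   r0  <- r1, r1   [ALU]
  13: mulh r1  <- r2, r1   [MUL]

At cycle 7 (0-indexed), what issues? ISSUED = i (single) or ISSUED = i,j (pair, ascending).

  cy0 -> i0 (sub.ALU) RAW+WAW r3
  cy1 -> i1 (or.ALU) RAW r3
  cy2 -> i2 (st.MEM) no-port MEM/MUL
  cy3 -> i3+i4 (mulh.MUL/sub.ALU) 2-wide
  cy4 -> i5+i6 (beq.BR/st.MEM) 2-wide
  cy5 -> i7 (sll.ALU) RAW r1
  cy6 -> i8+i9 (xor.ALU/and.ALU) 2-wide
  cy7 -> i10+i11 (sub.ALU/blt.BR) 2-wide
  cy8 -> i12+i13 (or.ALU/mulh.MUL) 2-wide

ISSUED = 10,11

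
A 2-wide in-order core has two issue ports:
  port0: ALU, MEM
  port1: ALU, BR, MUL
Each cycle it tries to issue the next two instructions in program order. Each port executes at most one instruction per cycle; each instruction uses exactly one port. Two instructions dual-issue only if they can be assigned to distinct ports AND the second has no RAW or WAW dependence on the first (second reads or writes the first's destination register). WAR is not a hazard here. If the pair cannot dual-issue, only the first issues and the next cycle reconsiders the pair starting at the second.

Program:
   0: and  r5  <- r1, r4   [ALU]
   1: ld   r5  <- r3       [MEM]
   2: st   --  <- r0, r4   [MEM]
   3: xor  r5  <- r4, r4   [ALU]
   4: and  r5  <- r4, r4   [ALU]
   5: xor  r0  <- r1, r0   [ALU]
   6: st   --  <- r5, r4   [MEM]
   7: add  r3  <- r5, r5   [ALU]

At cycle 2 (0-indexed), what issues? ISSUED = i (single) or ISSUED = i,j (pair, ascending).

#0 head=0: and i0 WAW r5
#1 head=1: ld i1 no-port MEM/MEM
#2 head=2: st+xor i2+i3 pair
#3 head=4: and+xor i4+i5 pair
#4 head=6: st+add i6+i7 pair

ISSUED = 2,3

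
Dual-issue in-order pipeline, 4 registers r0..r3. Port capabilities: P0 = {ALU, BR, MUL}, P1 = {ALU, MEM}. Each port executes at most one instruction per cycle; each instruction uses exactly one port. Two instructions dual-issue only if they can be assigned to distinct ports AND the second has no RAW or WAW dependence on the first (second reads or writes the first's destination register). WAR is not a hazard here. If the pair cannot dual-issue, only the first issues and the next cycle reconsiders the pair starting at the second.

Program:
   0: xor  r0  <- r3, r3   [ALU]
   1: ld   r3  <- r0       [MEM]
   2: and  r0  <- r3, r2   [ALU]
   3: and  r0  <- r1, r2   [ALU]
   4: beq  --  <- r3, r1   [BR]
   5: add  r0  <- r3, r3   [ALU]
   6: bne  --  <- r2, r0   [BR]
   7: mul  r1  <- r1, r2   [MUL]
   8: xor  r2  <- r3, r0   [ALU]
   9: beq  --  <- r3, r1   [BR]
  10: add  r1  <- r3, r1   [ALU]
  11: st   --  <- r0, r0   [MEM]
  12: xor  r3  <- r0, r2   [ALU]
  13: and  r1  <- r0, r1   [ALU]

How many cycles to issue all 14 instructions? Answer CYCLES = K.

CYCLES = 10

[0] i0  xor  -- RAW r0
[1] i1  ld  -- RAW r3
[2] i2  and  -- WAW r0
[3] i3+i4  and/beq  -- 2-wide
[4] i5  add  -- RAW r0
[5] i6  bne  -- no-port BR/MUL
[6] i7+i8  mul/xor  -- 2-wide
[7] i9+i10  beq/add  -- 2-wide
[8] i11+i12  st/xor  -- 2-wide
[9] i13  and  -- tail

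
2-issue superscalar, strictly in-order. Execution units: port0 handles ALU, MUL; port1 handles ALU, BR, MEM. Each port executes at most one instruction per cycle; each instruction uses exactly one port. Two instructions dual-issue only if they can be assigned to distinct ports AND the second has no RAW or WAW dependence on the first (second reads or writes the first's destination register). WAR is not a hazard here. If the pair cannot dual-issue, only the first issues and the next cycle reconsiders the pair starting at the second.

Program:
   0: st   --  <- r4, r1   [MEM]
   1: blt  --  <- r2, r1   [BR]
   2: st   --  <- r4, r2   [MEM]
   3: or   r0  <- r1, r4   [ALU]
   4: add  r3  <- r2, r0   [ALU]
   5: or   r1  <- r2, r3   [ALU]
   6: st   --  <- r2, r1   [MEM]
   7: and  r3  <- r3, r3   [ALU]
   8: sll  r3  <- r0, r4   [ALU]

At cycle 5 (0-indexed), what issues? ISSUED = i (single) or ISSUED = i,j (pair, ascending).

0. st @i0  | no-port MEM/BR
1. blt @i1  | no-port BR/MEM
2. st or @i2+i3  | pair
3. add @i4  | RAW r3
4. or @i5  | RAW r1
5. st and @i6+i7  | pair
6. sll @i8  | tail

ISSUED = 6,7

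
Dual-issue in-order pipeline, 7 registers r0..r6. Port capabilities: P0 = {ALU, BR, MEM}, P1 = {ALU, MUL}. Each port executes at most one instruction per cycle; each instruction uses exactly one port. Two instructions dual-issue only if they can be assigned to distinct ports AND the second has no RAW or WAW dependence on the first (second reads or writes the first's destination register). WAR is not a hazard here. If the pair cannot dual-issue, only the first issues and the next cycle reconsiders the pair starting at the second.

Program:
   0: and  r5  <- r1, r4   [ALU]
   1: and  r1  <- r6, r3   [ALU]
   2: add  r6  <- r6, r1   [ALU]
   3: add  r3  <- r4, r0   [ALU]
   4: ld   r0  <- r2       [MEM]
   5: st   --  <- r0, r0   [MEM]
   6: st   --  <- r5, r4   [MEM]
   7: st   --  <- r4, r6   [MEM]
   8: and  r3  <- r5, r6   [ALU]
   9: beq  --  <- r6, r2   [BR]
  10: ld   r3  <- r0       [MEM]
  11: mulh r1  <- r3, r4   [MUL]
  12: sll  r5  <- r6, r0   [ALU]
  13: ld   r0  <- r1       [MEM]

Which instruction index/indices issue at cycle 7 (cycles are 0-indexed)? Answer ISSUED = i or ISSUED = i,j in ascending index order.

t=0 i0/i1:and.ALU and.ALU ; pair
t=1 i2/i3:add.ALU add.ALU ; pair
t=2 i4:ld.MEM ; no-port MEM/MEM
t=3 i5:st.MEM ; no-port MEM/MEM
t=4 i6:st.MEM ; no-port MEM/MEM
t=5 i7/i8:st.MEM and.ALU ; pair
t=6 i9:beq.BR ; no-port BR/MEM
t=7 i10:ld.MEM ; RAW r3
t=8 i11/i12:mulh.MUL sll.ALU ; pair
t=9 i13:ld.MEM ; tail

ISSUED = 10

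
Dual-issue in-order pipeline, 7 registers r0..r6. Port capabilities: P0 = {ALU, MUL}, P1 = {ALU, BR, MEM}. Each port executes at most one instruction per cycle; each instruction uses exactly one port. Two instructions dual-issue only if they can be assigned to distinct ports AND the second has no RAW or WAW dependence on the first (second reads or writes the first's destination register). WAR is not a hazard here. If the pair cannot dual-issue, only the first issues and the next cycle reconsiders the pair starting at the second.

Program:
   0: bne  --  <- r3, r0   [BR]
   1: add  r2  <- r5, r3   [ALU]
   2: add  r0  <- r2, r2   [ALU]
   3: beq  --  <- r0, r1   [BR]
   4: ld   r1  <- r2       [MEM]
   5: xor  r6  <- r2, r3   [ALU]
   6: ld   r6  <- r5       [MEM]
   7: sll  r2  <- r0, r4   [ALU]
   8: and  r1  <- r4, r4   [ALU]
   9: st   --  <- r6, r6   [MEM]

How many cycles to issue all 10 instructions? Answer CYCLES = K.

  cy0 -> i0&i1 (bne add) dual
  cy1 -> i2 (add) RAW r0
  cy2 -> i3 (beq) no-port BR/MEM
  cy3 -> i4&i5 (ld xor) dual
  cy4 -> i6&i7 (ld sll) dual
  cy5 -> i8&i9 (and st) dual

CYCLES = 6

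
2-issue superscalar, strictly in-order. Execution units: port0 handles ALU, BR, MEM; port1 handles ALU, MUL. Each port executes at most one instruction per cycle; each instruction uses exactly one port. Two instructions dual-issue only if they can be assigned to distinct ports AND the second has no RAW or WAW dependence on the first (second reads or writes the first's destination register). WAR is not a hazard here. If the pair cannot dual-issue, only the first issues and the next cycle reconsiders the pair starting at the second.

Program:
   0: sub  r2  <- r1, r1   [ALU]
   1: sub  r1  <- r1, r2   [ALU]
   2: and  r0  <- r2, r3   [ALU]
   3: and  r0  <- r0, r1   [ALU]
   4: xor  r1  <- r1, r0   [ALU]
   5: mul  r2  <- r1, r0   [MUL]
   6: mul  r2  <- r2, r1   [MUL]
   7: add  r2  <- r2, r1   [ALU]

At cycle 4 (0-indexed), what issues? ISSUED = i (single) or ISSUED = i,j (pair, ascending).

ISSUED = 5

[0] i0  sub  -- RAW r2
[1] i1+i2  sub;and  -- dual
[2] i3  and  -- RAW r0
[3] i4  xor  -- RAW r1
[4] i5  mul  -- no-port MUL/MUL
[5] i6  mul  -- RAW+WAW r2
[6] i7  add  -- tail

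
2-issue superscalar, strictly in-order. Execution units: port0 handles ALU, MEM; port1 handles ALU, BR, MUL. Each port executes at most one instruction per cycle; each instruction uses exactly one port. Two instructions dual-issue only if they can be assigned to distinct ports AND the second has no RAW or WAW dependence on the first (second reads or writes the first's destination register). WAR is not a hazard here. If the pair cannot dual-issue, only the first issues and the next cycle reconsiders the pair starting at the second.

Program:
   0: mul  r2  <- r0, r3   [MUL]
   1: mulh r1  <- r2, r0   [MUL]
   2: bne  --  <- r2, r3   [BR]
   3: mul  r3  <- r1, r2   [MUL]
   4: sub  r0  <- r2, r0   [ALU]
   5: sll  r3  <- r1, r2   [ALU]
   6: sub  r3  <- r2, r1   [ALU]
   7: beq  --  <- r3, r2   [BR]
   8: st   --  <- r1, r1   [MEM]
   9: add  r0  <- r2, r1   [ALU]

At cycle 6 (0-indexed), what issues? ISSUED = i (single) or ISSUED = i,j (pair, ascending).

ISSUED = 7,8

  cy0 -> i0 (mul.MUL) no-port MUL/MUL
  cy1 -> i1 (mulh.MUL) no-port MUL/BR
  cy2 -> i2 (bne.BR) no-port BR/MUL
  cy3 -> i3/i4 (mul.MUL+sub.ALU) 2-wide
  cy4 -> i5 (sll.ALU) WAW r3
  cy5 -> i6 (sub.ALU) RAW r3
  cy6 -> i7/i8 (beq.BR+st.MEM) 2-wide
  cy7 -> i9 (add.ALU) tail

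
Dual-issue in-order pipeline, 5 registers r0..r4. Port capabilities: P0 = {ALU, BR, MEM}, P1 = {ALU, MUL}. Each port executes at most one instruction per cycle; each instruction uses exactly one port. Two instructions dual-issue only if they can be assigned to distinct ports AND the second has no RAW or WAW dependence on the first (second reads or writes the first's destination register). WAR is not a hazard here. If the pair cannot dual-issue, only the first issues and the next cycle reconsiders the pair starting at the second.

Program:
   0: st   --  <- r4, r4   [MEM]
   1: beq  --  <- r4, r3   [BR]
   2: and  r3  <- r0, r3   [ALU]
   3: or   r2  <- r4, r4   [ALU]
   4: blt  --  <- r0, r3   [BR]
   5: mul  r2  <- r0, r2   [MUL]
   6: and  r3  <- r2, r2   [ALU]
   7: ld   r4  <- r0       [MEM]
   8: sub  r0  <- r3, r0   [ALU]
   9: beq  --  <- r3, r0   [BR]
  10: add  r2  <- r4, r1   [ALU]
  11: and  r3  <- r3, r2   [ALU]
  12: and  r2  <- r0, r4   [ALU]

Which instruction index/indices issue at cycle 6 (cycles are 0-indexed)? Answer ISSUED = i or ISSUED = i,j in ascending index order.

ISSUED = 9,10

#0 head=0: st.MEM i0 no-port MEM/BR
#1 head=1: beq.BR;and.ALU i1+i2 2-wide
#2 head=3: or.ALU;blt.BR i3+i4 2-wide
#3 head=5: mul.MUL i5 RAW r2
#4 head=6: and.ALU;ld.MEM i6+i7 2-wide
#5 head=8: sub.ALU i8 RAW r0
#6 head=9: beq.BR;add.ALU i9+i10 2-wide
#7 head=11: and.ALU;and.ALU i11+i12 2-wide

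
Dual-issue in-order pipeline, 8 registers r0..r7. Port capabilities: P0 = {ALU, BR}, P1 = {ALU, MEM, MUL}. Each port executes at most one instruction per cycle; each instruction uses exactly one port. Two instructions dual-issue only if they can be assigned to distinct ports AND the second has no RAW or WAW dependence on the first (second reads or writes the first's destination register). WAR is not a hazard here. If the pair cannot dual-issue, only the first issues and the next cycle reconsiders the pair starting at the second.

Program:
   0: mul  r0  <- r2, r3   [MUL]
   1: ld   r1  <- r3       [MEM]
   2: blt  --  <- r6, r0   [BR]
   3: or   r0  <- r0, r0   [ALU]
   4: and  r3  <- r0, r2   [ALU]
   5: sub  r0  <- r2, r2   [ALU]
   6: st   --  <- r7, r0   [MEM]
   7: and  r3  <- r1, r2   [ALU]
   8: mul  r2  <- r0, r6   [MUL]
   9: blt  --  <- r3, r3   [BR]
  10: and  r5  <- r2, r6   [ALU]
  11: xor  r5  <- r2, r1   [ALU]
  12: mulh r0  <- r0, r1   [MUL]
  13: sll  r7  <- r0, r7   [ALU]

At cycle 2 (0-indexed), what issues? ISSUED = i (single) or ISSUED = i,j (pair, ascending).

0. mul @i0  | no-port MUL/MEM
1. ld/blt @i1&i2  | dual
2. or @i3  | RAW r0
3. and/sub @i4&i5  | dual
4. st/and @i6&i7  | dual
5. mul/blt @i8&i9  | dual
6. and @i10  | WAW r5
7. xor/mulh @i11&i12  | dual
8. sll @i13  | tail

ISSUED = 3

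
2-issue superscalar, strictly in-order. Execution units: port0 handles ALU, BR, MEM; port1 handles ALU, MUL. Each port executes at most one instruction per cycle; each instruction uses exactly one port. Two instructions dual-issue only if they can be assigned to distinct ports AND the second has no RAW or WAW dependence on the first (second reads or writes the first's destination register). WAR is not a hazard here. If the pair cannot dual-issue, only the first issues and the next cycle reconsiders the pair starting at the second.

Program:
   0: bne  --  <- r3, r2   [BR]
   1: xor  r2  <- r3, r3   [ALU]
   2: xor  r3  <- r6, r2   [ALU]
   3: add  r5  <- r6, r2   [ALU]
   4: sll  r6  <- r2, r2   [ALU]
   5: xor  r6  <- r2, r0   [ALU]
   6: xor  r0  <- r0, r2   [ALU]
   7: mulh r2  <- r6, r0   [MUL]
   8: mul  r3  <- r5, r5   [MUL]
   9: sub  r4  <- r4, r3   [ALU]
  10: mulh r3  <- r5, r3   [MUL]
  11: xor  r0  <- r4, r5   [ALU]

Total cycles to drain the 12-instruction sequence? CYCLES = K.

t=0 i0,i1:bne xor ; dual
t=1 i2,i3:xor add ; dual
t=2 i4:sll ; WAW r6
t=3 i5,i6:xor xor ; dual
t=4 i7:mulh ; no-port MUL/MUL
t=5 i8:mul ; RAW r3
t=6 i9,i10:sub mulh ; dual
t=7 i11:xor ; tail

CYCLES = 8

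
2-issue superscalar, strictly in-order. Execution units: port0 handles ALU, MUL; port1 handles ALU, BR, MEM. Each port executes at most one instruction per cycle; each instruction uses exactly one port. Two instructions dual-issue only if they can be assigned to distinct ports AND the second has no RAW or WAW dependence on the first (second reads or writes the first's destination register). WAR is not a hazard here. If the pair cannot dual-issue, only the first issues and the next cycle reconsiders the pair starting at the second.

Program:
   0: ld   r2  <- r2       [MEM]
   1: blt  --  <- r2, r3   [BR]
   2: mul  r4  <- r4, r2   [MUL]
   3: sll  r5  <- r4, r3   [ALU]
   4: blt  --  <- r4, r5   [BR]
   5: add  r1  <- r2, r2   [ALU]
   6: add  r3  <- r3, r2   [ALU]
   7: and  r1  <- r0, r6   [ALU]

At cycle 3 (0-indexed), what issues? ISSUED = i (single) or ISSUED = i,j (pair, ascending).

ISSUED = 4,5

  cy0 -> i0 (ld) no-port MEM/BR
  cy1 -> i1/i2 (blt;mul) dual
  cy2 -> i3 (sll) RAW r5
  cy3 -> i4/i5 (blt;add) dual
  cy4 -> i6/i7 (add;and) dual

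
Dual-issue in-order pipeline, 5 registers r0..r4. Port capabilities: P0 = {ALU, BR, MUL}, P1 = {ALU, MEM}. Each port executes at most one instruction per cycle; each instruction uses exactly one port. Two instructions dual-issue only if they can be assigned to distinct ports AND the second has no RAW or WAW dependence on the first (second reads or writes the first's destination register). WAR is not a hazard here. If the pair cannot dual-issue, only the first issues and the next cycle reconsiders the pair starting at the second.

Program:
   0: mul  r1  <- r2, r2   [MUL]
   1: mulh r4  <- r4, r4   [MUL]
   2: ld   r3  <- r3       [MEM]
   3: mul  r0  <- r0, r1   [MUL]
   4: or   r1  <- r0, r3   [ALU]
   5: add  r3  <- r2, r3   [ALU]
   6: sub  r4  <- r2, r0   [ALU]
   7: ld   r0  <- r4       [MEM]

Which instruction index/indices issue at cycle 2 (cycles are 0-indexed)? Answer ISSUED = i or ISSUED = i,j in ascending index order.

ISSUED = 3

#0 head=0: mul.MUL i0 no-port MUL/MUL
#1 head=1: mulh.MUL/ld.MEM i1+i2 2-wide
#2 head=3: mul.MUL i3 RAW r0
#3 head=4: or.ALU/add.ALU i4+i5 2-wide
#4 head=6: sub.ALU i6 RAW r4
#5 head=7: ld.MEM i7 tail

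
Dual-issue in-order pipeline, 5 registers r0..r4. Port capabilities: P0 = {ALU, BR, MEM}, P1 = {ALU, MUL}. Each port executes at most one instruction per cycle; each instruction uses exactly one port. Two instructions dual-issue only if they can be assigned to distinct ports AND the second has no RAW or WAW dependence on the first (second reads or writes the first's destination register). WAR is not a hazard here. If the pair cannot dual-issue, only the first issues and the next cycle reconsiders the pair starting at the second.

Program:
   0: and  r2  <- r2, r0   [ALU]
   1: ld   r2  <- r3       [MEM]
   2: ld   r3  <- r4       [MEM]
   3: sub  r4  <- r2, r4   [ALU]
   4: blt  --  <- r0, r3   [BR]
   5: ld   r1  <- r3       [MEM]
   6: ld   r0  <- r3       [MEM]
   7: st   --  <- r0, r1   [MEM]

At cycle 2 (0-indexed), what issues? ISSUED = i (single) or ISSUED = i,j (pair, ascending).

ISSUED = 2,3

  cy0 -> i0 (and) WAW r2
  cy1 -> i1 (ld) no-port MEM/MEM
  cy2 -> i2/i3 (ld/sub) pair
  cy3 -> i4 (blt) no-port BR/MEM
  cy4 -> i5 (ld) no-port MEM/MEM
  cy5 -> i6 (ld) no-port MEM/MEM
  cy6 -> i7 (st) tail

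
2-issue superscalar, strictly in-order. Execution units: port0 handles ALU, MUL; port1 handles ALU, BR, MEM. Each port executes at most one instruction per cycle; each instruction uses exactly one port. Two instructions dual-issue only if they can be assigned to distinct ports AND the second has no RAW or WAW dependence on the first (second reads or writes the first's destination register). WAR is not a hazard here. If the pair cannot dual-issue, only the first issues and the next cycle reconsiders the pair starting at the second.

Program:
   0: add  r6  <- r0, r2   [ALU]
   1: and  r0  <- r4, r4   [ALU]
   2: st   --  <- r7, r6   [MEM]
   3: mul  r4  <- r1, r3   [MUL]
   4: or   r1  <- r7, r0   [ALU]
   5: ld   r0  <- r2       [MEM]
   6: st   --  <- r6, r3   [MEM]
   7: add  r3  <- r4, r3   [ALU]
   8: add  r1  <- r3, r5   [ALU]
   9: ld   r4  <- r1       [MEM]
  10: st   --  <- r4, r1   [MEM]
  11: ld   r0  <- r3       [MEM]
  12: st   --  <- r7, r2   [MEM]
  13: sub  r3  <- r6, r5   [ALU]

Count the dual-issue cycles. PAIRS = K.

PAIRS = 5

t=0 i0,i1:add.ALU;and.ALU ; pair
t=1 i2,i3:st.MEM;mul.MUL ; pair
t=2 i4,i5:or.ALU;ld.MEM ; pair
t=3 i6,i7:st.MEM;add.ALU ; pair
t=4 i8:add.ALU ; RAW r1
t=5 i9:ld.MEM ; no-port MEM/MEM
t=6 i10:st.MEM ; no-port MEM/MEM
t=7 i11:ld.MEM ; no-port MEM/MEM
t=8 i12,i13:st.MEM;sub.ALU ; pair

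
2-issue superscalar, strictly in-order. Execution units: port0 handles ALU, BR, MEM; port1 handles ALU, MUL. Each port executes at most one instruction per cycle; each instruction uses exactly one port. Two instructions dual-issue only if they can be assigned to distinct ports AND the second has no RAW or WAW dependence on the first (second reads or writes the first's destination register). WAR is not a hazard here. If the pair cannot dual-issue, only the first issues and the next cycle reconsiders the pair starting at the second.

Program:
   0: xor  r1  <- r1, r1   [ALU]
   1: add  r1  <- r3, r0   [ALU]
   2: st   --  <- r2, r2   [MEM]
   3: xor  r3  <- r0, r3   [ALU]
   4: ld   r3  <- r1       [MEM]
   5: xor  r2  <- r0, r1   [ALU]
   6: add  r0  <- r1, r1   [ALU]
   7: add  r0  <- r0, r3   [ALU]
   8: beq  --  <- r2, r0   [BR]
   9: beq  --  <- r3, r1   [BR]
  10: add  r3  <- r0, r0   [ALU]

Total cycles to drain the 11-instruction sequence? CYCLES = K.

CYCLES = 8

  cy0 -> i0 (xor.ALU) WAW r1
  cy1 -> i1,i2 (add.ALU+st.MEM) pair
  cy2 -> i3 (xor.ALU) WAW r3
  cy3 -> i4,i5 (ld.MEM+xor.ALU) pair
  cy4 -> i6 (add.ALU) RAW+WAW r0
  cy5 -> i7 (add.ALU) RAW r0
  cy6 -> i8 (beq.BR) no-port BR/BR
  cy7 -> i9,i10 (beq.BR+add.ALU) pair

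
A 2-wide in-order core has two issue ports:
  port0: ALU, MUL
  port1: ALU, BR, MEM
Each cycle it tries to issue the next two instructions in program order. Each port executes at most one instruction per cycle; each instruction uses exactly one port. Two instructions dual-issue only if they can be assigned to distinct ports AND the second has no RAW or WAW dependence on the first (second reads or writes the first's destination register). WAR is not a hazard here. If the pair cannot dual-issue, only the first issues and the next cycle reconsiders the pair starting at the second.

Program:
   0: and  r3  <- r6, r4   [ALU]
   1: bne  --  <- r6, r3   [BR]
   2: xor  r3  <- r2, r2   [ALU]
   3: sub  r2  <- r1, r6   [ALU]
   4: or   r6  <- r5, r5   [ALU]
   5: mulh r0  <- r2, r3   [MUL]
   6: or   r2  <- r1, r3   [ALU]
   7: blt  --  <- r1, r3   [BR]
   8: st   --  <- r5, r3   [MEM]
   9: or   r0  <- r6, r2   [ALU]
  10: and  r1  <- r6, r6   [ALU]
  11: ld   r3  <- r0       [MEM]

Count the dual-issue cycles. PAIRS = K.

PAIRS = 5

t=0 i0:and ; RAW r3
t=1 i1,i2:bne;xor ; dual
t=2 i3,i4:sub;or ; dual
t=3 i5,i6:mulh;or ; dual
t=4 i7:blt ; no-port BR/MEM
t=5 i8,i9:st;or ; dual
t=6 i10,i11:and;ld ; dual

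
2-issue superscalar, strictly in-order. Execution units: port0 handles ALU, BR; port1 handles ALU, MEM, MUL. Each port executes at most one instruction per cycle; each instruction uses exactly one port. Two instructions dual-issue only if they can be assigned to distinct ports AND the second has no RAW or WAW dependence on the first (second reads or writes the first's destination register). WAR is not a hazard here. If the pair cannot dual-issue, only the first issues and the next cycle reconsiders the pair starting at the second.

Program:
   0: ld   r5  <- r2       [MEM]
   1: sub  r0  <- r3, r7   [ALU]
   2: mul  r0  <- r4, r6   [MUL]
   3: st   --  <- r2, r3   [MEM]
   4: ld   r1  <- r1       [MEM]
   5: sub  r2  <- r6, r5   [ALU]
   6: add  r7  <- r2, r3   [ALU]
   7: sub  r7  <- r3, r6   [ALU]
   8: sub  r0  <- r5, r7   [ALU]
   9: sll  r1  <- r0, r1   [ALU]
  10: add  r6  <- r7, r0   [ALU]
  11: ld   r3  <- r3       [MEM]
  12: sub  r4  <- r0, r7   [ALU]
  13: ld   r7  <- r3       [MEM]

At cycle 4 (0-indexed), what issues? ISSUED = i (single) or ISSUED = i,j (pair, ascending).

t=0 i0/i1:ld.MEM sub.ALU ; pair
t=1 i2:mul.MUL ; no-port MUL/MEM
t=2 i3:st.MEM ; no-port MEM/MEM
t=3 i4/i5:ld.MEM sub.ALU ; pair
t=4 i6:add.ALU ; WAW r7
t=5 i7:sub.ALU ; RAW r7
t=6 i8:sub.ALU ; RAW r0
t=7 i9/i10:sll.ALU add.ALU ; pair
t=8 i11/i12:ld.MEM sub.ALU ; pair
t=9 i13:ld.MEM ; tail

ISSUED = 6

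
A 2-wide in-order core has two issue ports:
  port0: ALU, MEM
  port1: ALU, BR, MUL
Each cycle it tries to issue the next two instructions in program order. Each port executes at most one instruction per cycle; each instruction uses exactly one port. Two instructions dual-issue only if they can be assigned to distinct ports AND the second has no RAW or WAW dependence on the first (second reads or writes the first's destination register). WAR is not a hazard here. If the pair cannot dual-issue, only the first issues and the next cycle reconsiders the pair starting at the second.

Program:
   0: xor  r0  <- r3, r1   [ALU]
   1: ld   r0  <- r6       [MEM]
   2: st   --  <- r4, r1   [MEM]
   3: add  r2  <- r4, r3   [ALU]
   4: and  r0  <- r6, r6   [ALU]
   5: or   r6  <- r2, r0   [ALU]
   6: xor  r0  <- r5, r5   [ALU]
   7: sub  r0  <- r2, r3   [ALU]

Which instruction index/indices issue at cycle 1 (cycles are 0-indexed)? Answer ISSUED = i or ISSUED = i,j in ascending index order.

ISSUED = 1

#0 head=0: xor i0 WAW r0
#1 head=1: ld i1 no-port MEM/MEM
#2 head=2: st/add i2,i3 2-wide
#3 head=4: and i4 RAW r0
#4 head=5: or/xor i5,i6 2-wide
#5 head=7: sub i7 tail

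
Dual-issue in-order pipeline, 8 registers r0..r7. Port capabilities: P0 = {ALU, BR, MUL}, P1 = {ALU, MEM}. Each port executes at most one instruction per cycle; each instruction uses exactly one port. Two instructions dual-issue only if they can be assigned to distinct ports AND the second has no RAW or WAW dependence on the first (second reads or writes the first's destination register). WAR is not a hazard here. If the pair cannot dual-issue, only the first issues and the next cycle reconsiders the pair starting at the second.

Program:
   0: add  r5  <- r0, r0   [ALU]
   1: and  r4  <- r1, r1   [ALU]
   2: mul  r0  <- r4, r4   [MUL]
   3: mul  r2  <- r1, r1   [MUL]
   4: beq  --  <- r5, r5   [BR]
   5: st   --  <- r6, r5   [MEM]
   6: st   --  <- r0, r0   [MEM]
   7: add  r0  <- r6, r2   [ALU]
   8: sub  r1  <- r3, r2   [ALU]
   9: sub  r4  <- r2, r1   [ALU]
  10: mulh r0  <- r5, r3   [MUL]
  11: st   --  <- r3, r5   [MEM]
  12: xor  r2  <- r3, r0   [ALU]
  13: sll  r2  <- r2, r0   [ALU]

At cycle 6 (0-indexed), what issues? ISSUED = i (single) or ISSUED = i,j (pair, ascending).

ISSUED = 9,10

#0 head=0: add and i0+i1 dual
#1 head=2: mul i2 no-port MUL/MUL
#2 head=3: mul i3 no-port MUL/BR
#3 head=4: beq st i4+i5 dual
#4 head=6: st add i6+i7 dual
#5 head=8: sub i8 RAW r1
#6 head=9: sub mulh i9+i10 dual
#7 head=11: st xor i11+i12 dual
#8 head=13: sll i13 tail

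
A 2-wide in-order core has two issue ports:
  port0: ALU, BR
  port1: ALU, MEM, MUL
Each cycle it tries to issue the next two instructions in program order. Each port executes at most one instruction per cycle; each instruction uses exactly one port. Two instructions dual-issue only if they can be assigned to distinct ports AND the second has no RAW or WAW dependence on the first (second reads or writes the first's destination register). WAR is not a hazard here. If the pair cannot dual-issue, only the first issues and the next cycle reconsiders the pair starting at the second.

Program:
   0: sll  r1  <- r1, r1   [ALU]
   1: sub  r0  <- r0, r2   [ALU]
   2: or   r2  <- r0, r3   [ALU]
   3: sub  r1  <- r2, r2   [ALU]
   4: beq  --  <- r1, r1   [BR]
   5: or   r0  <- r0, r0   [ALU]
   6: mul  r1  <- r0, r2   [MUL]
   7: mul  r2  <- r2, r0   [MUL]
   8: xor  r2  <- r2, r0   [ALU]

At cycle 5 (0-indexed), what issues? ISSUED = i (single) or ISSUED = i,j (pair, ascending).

#0 head=0: sll;sub i0,i1 pair
#1 head=2: or i2 RAW r2
#2 head=3: sub i3 RAW r1
#3 head=4: beq;or i4,i5 pair
#4 head=6: mul i6 no-port MUL/MUL
#5 head=7: mul i7 RAW+WAW r2
#6 head=8: xor i8 tail

ISSUED = 7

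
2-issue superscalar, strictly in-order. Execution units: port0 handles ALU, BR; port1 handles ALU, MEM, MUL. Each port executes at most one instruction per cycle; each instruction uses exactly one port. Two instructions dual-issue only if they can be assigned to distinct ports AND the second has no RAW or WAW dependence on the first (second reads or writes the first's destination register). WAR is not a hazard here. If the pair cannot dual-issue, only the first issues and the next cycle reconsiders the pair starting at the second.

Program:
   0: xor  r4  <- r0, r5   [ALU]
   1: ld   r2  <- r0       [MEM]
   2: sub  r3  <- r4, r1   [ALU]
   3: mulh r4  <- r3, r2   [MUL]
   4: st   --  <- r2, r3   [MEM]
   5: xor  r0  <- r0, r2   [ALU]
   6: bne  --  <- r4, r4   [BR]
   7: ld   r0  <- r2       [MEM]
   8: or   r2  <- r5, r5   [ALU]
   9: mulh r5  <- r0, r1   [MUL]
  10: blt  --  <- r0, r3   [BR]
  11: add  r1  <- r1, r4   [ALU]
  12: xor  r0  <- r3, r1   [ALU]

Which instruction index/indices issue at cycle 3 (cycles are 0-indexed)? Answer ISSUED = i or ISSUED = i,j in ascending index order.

0. xor;ld @i0,i1  | pair
1. sub @i2  | RAW r3
2. mulh @i3  | no-port MUL/MEM
3. st;xor @i4,i5  | pair
4. bne;ld @i6,i7  | pair
5. or;mulh @i8,i9  | pair
6. blt;add @i10,i11  | pair
7. xor @i12  | tail

ISSUED = 4,5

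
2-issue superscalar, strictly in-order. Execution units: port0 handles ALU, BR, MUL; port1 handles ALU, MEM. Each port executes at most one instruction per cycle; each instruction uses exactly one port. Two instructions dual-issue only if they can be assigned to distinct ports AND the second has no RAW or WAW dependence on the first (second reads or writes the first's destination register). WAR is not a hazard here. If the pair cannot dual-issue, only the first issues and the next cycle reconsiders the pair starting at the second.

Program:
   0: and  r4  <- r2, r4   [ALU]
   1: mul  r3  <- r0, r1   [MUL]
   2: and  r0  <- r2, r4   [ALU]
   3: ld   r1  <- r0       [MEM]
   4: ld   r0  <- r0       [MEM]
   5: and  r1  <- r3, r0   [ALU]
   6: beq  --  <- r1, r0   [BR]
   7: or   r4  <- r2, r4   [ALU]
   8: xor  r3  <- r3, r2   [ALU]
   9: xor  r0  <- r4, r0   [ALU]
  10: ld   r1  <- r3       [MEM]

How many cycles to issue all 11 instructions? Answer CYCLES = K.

CYCLES = 8

t=0 i0/i1:and/mul ; pair
t=1 i2:and ; RAW r0
t=2 i3:ld ; no-port MEM/MEM
t=3 i4:ld ; RAW r0
t=4 i5:and ; RAW r1
t=5 i6/i7:beq/or ; pair
t=6 i8/i9:xor/xor ; pair
t=7 i10:ld ; tail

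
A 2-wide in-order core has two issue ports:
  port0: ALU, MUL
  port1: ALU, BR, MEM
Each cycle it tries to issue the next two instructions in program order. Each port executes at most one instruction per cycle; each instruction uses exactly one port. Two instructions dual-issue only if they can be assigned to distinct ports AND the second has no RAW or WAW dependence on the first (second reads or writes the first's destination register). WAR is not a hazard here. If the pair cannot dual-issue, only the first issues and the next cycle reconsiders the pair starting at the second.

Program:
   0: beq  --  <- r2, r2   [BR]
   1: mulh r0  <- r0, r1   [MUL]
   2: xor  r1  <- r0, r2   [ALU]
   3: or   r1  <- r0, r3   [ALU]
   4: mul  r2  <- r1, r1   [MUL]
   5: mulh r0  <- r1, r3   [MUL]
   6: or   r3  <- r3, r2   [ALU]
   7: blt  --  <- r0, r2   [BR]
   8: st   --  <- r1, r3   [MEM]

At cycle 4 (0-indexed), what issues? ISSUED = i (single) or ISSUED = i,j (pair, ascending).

[0] i0/i1  beq mulh  -- pair
[1] i2  xor  -- WAW r1
[2] i3  or  -- RAW r1
[3] i4  mul  -- no-port MUL/MUL
[4] i5/i6  mulh or  -- pair
[5] i7  blt  -- no-port BR/MEM
[6] i8  st  -- tail

ISSUED = 5,6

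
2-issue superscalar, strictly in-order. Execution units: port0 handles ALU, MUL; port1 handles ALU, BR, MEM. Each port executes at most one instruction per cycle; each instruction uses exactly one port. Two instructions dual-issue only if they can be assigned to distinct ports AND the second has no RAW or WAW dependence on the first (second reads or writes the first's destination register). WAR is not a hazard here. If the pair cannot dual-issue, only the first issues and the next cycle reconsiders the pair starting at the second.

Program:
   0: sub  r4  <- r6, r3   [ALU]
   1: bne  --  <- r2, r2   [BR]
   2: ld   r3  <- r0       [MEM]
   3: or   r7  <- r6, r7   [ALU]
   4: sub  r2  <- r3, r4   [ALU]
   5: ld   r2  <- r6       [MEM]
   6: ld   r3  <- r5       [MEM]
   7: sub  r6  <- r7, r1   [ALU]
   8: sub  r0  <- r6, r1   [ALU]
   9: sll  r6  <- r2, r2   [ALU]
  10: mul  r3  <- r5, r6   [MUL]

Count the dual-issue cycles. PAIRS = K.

PAIRS = 4

t=0 i0&i1:sub/bne ; pair
t=1 i2&i3:ld/or ; pair
t=2 i4:sub ; WAW r2
t=3 i5:ld ; no-port MEM/MEM
t=4 i6&i7:ld/sub ; pair
t=5 i8&i9:sub/sll ; pair
t=6 i10:mul ; tail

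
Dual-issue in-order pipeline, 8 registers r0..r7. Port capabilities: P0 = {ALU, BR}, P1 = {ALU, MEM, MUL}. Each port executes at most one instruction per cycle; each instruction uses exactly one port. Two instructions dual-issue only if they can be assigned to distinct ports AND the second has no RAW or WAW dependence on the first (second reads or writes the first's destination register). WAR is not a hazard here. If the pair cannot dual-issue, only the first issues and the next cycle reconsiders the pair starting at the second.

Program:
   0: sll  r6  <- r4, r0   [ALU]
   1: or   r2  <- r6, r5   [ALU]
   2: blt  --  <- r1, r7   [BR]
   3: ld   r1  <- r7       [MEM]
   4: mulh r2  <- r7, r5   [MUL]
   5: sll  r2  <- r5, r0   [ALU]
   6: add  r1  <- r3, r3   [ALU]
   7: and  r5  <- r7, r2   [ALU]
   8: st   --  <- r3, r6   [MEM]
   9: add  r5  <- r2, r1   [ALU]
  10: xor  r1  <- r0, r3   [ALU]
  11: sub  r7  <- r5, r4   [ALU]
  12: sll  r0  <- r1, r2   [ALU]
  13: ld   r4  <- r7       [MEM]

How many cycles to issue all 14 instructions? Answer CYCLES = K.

[0] i0  sll.ALU  -- RAW r6
[1] i1,i2  or.ALU blt.BR  -- 2-wide
[2] i3  ld.MEM  -- no-port MEM/MUL
[3] i4  mulh.MUL  -- WAW r2
[4] i5,i6  sll.ALU add.ALU  -- 2-wide
[5] i7,i8  and.ALU st.MEM  -- 2-wide
[6] i9,i10  add.ALU xor.ALU  -- 2-wide
[7] i11,i12  sub.ALU sll.ALU  -- 2-wide
[8] i13  ld.MEM  -- tail

CYCLES = 9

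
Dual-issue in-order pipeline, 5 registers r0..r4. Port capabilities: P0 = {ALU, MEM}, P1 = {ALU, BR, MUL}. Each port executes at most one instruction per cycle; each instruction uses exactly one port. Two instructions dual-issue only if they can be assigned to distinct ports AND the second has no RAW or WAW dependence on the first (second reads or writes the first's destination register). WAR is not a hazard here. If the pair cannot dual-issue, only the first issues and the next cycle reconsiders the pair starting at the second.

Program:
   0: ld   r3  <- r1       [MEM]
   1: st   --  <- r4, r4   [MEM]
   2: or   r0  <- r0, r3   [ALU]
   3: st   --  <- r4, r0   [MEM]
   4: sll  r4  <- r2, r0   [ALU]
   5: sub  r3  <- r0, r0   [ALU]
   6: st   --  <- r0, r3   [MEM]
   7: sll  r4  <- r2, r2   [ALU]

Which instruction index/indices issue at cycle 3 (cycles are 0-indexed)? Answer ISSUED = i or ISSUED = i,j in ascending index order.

0. ld.MEM @i0  | no-port MEM/MEM
1. st.MEM;or.ALU @i1,i2  | pair
2. st.MEM;sll.ALU @i3,i4  | pair
3. sub.ALU @i5  | RAW r3
4. st.MEM;sll.ALU @i6,i7  | pair

ISSUED = 5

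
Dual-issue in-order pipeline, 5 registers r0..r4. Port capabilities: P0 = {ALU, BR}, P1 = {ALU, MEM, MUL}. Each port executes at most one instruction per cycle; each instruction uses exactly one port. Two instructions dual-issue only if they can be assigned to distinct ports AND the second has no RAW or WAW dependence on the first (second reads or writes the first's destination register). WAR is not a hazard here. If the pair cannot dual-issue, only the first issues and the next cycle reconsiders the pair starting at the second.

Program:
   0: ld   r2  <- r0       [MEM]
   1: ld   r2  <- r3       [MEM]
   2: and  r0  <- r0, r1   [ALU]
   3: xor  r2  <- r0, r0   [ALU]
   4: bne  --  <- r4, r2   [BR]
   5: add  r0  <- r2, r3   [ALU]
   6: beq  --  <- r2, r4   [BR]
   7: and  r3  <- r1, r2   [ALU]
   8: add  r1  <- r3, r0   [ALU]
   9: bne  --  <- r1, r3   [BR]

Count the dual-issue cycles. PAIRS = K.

t=0 i0:ld ; no-port MEM/MEM
t=1 i1&i2:ld and ; 2-wide
t=2 i3:xor ; RAW r2
t=3 i4&i5:bne add ; 2-wide
t=4 i6&i7:beq and ; 2-wide
t=5 i8:add ; RAW r1
t=6 i9:bne ; tail

PAIRS = 3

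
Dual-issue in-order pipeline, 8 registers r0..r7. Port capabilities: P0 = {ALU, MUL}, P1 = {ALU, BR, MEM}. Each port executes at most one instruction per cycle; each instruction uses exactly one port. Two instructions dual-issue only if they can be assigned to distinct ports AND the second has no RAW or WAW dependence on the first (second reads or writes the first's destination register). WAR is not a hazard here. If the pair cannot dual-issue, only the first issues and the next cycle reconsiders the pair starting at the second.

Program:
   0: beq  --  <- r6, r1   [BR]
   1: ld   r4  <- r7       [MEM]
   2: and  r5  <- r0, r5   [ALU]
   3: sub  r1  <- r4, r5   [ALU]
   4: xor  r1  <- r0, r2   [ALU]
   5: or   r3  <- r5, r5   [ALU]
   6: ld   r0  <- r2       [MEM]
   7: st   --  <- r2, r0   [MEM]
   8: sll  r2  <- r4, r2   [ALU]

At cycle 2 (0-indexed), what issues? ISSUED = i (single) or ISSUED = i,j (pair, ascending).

t=0 i0:beq.BR ; no-port BR/MEM
t=1 i1/i2:ld.MEM and.ALU ; 2-wide
t=2 i3:sub.ALU ; WAW r1
t=3 i4/i5:xor.ALU or.ALU ; 2-wide
t=4 i6:ld.MEM ; no-port MEM/MEM
t=5 i7/i8:st.MEM sll.ALU ; 2-wide

ISSUED = 3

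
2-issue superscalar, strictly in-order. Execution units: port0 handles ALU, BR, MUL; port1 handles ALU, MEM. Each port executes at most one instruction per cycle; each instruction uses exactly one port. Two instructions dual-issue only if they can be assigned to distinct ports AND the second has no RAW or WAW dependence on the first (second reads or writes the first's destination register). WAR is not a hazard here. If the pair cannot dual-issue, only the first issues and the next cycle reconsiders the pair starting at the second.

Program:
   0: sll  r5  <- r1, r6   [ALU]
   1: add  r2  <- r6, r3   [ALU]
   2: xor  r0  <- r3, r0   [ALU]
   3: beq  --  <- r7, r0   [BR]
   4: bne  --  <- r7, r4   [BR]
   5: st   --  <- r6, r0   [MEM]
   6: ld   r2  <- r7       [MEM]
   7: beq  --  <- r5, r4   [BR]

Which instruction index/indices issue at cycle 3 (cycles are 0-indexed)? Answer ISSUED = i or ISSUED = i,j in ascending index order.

ISSUED = 4,5

  cy0 -> i0+i1 (sll/add) 2-wide
  cy1 -> i2 (xor) RAW r0
  cy2 -> i3 (beq) no-port BR/BR
  cy3 -> i4+i5 (bne/st) 2-wide
  cy4 -> i6+i7 (ld/beq) 2-wide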